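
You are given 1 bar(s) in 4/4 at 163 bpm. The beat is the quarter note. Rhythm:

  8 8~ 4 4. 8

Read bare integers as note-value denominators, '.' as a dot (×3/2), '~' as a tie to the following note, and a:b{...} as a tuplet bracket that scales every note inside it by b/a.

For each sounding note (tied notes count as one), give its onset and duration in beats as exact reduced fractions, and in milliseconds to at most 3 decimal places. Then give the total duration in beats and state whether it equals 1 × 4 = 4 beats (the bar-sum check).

1) 0.0ms=0b +184.049ms=1/2b
2) 184.049ms=1/2b +552.147ms=3/2b
3) 736.196ms=2b +552.147ms=3/2b
4) 1288.344ms=7/2b +184.049ms=1/2b
Σ=4b of 4 (163bpm 4/4) — PASS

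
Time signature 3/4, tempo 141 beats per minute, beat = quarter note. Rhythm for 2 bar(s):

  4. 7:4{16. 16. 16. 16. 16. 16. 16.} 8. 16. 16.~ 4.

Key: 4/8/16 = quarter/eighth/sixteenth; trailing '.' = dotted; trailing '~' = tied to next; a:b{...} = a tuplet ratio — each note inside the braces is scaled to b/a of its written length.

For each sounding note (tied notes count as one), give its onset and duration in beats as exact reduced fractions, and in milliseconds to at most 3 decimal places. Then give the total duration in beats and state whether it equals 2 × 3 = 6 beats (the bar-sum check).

1) 0.0ms=0b +638.298ms=3/2b
2) 638.298ms=3/2b +91.185ms=3/14b
3) 729.483ms=12/7b +91.185ms=3/14b
4) 820.669ms=27/14b +91.185ms=3/14b
5) 911.854ms=15/7b +91.185ms=3/14b
6) 1003.04ms=33/14b +91.185ms=3/14b
7) 1094.225ms=18/7b +91.185ms=3/14b
8) 1185.41ms=39/14b +91.185ms=3/14b
9) 1276.596ms=3b +319.149ms=3/4b
10) 1595.745ms=15/4b +159.574ms=3/8b
11) 1755.319ms=33/8b +797.872ms=15/8b
Σ=6b of 6 (141bpm 3/4) — PASS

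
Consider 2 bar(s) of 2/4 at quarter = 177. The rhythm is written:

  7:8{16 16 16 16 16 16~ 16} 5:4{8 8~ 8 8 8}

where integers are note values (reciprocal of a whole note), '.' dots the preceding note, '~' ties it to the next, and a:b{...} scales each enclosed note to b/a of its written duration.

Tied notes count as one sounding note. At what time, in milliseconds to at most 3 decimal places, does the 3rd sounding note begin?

note 3 onset = 4/7b = 193.705ms

1. 0.0ms @ 0 + 96.852ms (2/7)
2. 96.852ms @ 2/7 + 96.852ms (2/7)
3. 193.705ms @ 4/7 + 96.852ms (2/7)
4. 290.557ms @ 6/7 + 96.852ms (2/7)
5. 387.409ms @ 8/7 + 96.852ms (2/7)
6. 484.262ms @ 10/7 + 193.705ms (4/7)
7. 677.966ms @ 2 + 135.593ms (2/5)
8. 813.559ms @ 12/5 + 271.186ms (4/5)
9. 1084.746ms @ 16/5 + 135.593ms (2/5)
10. 1220.339ms @ 18/5 + 135.593ms (2/5)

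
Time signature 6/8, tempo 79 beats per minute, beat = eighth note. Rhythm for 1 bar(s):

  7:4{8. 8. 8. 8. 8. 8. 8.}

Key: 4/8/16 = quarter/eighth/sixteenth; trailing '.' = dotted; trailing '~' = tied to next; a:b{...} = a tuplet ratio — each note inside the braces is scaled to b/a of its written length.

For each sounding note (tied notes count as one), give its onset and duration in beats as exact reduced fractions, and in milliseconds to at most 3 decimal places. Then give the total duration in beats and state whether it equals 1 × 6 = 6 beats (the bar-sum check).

1) 0.0ms=0b +650.995ms=6/7b
2) 650.995ms=6/7b +650.995ms=6/7b
3) 1301.989ms=12/7b +650.995ms=6/7b
4) 1952.984ms=18/7b +650.995ms=6/7b
5) 2603.978ms=24/7b +650.995ms=6/7b
6) 3254.973ms=30/7b +650.995ms=6/7b
7) 3905.967ms=36/7b +650.995ms=6/7b
Σ=6b of 6 (79bpm 6/8) — PASS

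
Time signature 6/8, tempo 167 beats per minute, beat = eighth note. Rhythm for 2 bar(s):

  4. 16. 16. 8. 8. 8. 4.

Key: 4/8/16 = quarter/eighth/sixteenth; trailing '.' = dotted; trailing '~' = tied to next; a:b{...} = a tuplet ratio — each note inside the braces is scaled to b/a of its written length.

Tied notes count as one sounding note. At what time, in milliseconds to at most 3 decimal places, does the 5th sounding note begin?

note 5 onset = 6b = 2155.689ms

1. 0.0ms @ 0 + 1077.844ms (3)
2. 1077.844ms @ 3 + 269.461ms (3/4)
3. 1347.305ms @ 15/4 + 269.461ms (3/4)
4. 1616.766ms @ 9/2 + 538.922ms (3/2)
5. 2155.689ms @ 6 + 538.922ms (3/2)
6. 2694.611ms @ 15/2 + 538.922ms (3/2)
7. 3233.533ms @ 9 + 1077.844ms (3)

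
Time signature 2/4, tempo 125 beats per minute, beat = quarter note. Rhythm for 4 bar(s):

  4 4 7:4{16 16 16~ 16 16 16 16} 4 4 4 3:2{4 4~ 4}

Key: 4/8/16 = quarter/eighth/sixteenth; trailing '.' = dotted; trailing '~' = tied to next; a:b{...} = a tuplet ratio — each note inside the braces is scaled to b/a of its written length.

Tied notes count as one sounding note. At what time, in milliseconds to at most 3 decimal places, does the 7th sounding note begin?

note 7 onset = 19/7b = 1302.857ms

1. 0.0ms @ 0 + 480.0ms (1)
2. 480.0ms @ 1 + 480.0ms (1)
3. 960.0ms @ 2 + 68.571ms (1/7)
4. 1028.571ms @ 15/7 + 68.571ms (1/7)
5. 1097.143ms @ 16/7 + 137.143ms (2/7)
6. 1234.286ms @ 18/7 + 68.571ms (1/7)
7. 1302.857ms @ 19/7 + 68.571ms (1/7)
8. 1371.429ms @ 20/7 + 68.571ms (1/7)
9. 1440.0ms @ 3 + 480.0ms (1)
10. 1920.0ms @ 4 + 480.0ms (1)
11. 2400.0ms @ 5 + 480.0ms (1)
12. 2880.0ms @ 6 + 320.0ms (2/3)
13. 3200.0ms @ 20/3 + 640.0ms (4/3)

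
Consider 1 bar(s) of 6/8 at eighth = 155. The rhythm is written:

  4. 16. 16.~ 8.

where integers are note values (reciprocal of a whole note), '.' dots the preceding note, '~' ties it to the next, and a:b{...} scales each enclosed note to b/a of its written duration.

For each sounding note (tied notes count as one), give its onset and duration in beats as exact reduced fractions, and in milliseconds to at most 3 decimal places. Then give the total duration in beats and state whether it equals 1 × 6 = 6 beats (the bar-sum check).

1) 0.0ms=0b +1161.29ms=3b
2) 1161.29ms=3b +290.323ms=3/4b
3) 1451.613ms=15/4b +870.968ms=9/4b
Σ=6b of 6 (155bpm 6/8) — PASS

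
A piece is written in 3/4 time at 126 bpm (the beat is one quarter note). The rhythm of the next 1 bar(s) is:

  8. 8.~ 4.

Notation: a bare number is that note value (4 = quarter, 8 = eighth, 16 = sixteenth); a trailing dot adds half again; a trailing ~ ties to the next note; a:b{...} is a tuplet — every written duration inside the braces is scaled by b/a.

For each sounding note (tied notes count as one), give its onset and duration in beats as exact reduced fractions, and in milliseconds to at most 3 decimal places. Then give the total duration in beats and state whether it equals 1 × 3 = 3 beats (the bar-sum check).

1) 0.0ms=0b +357.143ms=3/4b
2) 357.143ms=3/4b +1071.429ms=9/4b
Σ=3b of 3 (126bpm 3/4) — PASS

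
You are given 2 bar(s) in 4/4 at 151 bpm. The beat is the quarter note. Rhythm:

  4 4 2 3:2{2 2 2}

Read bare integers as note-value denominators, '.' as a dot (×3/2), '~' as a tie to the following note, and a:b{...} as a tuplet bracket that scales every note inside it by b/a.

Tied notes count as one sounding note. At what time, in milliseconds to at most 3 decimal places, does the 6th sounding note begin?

note 6 onset = 20/3b = 2649.007ms

1. 0.0ms @ 0 + 397.351ms (1)
2. 397.351ms @ 1 + 397.351ms (1)
3. 794.702ms @ 2 + 794.702ms (2)
4. 1589.404ms @ 4 + 529.801ms (4/3)
5. 2119.205ms @ 16/3 + 529.801ms (4/3)
6. 2649.007ms @ 20/3 + 529.801ms (4/3)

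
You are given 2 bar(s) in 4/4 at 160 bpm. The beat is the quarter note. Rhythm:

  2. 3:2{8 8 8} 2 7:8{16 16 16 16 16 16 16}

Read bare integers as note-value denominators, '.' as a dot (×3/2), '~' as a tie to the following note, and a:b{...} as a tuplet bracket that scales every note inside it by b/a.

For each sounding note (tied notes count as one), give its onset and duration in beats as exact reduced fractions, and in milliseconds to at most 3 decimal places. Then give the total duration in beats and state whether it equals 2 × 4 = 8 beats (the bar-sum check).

1) 0.0ms=0b +1125.0ms=3b
2) 1125.0ms=3b +125.0ms=1/3b
3) 1250.0ms=10/3b +125.0ms=1/3b
4) 1375.0ms=11/3b +125.0ms=1/3b
5) 1500.0ms=4b +750.0ms=2b
6) 2250.0ms=6b +107.143ms=2/7b
7) 2357.143ms=44/7b +107.143ms=2/7b
8) 2464.286ms=46/7b +107.143ms=2/7b
9) 2571.429ms=48/7b +107.143ms=2/7b
10) 2678.571ms=50/7b +107.143ms=2/7b
11) 2785.714ms=52/7b +107.143ms=2/7b
12) 2892.857ms=54/7b +107.143ms=2/7b
Σ=8b of 8 (160bpm 4/4) — PASS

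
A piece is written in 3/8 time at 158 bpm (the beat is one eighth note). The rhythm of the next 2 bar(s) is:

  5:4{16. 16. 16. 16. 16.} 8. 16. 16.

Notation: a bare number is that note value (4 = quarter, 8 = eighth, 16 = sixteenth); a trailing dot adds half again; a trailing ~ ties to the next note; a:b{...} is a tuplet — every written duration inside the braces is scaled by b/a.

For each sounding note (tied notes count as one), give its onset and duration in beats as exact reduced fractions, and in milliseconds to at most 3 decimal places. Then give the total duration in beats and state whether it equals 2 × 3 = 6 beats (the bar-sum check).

1) 0.0ms=0b +227.848ms=3/5b
2) 227.848ms=3/5b +227.848ms=3/5b
3) 455.696ms=6/5b +227.848ms=3/5b
4) 683.544ms=9/5b +227.848ms=3/5b
5) 911.392ms=12/5b +227.848ms=3/5b
6) 1139.241ms=3b +569.62ms=3/2b
7) 1708.861ms=9/2b +284.81ms=3/4b
8) 1993.671ms=21/4b +284.81ms=3/4b
Σ=6b of 6 (158bpm 3/8) — PASS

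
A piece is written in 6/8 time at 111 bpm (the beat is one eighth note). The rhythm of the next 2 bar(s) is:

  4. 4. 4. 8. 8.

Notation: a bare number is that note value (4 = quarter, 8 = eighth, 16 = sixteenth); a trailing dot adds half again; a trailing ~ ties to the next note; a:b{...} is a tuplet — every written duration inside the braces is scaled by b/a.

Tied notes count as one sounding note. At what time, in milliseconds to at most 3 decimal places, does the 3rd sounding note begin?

1. 0.0ms @ 0 + 1621.622ms (3)
2. 1621.622ms @ 3 + 1621.622ms (3)
3. 3243.243ms @ 6 + 1621.622ms (3)
4. 4864.865ms @ 9 + 810.811ms (3/2)
5. 5675.676ms @ 21/2 + 810.811ms (3/2)

note 3 onset = 6b = 3243.243ms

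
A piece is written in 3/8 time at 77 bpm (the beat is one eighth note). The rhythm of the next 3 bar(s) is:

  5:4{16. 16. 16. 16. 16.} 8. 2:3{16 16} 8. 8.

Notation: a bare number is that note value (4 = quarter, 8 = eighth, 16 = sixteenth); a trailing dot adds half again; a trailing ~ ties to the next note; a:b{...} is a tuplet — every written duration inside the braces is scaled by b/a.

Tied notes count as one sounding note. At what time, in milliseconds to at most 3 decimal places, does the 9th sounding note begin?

1. 0.0ms @ 0 + 467.532ms (3/5)
2. 467.532ms @ 3/5 + 467.532ms (3/5)
3. 935.065ms @ 6/5 + 467.532ms (3/5)
4. 1402.597ms @ 9/5 + 467.532ms (3/5)
5. 1870.13ms @ 12/5 + 467.532ms (3/5)
6. 2337.662ms @ 3 + 1168.831ms (3/2)
7. 3506.494ms @ 9/2 + 584.416ms (3/4)
8. 4090.909ms @ 21/4 + 584.416ms (3/4)
9. 4675.325ms @ 6 + 1168.831ms (3/2)
10. 5844.156ms @ 15/2 + 1168.831ms (3/2)

note 9 onset = 6b = 4675.325ms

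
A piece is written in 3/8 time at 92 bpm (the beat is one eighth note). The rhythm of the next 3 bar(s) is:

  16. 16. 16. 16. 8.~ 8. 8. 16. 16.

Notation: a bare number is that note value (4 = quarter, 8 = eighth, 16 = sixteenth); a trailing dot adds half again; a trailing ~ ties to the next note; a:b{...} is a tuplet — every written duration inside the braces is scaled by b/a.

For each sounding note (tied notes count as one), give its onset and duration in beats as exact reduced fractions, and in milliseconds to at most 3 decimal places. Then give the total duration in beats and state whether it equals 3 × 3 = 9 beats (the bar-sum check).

1) 0.0ms=0b +489.13ms=3/4b
2) 489.13ms=3/4b +489.13ms=3/4b
3) 978.261ms=3/2b +489.13ms=3/4b
4) 1467.391ms=9/4b +489.13ms=3/4b
5) 1956.522ms=3b +1956.522ms=3b
6) 3913.043ms=6b +978.261ms=3/2b
7) 4891.304ms=15/2b +489.13ms=3/4b
8) 5380.435ms=33/4b +489.13ms=3/4b
Σ=9b of 9 (92bpm 3/8) — PASS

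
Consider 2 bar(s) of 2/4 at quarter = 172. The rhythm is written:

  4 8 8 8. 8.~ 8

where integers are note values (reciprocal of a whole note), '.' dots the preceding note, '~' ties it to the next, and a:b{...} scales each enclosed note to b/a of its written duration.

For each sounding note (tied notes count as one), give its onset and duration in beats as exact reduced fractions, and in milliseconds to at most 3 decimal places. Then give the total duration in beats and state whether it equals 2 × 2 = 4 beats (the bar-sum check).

1) 0.0ms=0b +348.837ms=1b
2) 348.837ms=1b +174.419ms=1/2b
3) 523.256ms=3/2b +174.419ms=1/2b
4) 697.674ms=2b +261.628ms=3/4b
5) 959.302ms=11/4b +436.047ms=5/4b
Σ=4b of 4 (172bpm 2/4) — PASS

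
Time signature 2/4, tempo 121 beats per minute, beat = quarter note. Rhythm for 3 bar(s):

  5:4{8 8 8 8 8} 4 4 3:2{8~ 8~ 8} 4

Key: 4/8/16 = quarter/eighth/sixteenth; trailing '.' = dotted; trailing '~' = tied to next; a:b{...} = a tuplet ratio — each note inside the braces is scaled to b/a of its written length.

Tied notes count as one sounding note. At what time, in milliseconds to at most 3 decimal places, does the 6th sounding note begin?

1. 0.0ms @ 0 + 198.347ms (2/5)
2. 198.347ms @ 2/5 + 198.347ms (2/5)
3. 396.694ms @ 4/5 + 198.347ms (2/5)
4. 595.041ms @ 6/5 + 198.347ms (2/5)
5. 793.388ms @ 8/5 + 198.347ms (2/5)
6. 991.736ms @ 2 + 495.868ms (1)
7. 1487.603ms @ 3 + 495.868ms (1)
8. 1983.471ms @ 4 + 495.868ms (1)
9. 2479.339ms @ 5 + 495.868ms (1)

note 6 onset = 2b = 991.736ms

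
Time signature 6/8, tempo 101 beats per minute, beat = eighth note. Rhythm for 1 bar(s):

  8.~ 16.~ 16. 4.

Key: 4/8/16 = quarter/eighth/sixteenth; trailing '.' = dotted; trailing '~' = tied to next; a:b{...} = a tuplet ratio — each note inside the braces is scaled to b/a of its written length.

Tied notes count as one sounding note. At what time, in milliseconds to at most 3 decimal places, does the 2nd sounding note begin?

note 2 onset = 3b = 1782.178ms

1. 0.0ms @ 0 + 1782.178ms (3)
2. 1782.178ms @ 3 + 1782.178ms (3)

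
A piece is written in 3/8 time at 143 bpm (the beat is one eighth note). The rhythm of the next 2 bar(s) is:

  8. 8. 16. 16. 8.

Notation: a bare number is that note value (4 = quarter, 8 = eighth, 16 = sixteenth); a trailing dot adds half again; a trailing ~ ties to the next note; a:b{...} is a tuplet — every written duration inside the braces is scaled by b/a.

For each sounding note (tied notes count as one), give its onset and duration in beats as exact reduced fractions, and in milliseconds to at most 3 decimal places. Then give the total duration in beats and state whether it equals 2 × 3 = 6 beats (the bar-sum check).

1) 0.0ms=0b +629.371ms=3/2b
2) 629.371ms=3/2b +629.371ms=3/2b
3) 1258.741ms=3b +314.685ms=3/4b
4) 1573.427ms=15/4b +314.685ms=3/4b
5) 1888.112ms=9/2b +629.371ms=3/2b
Σ=6b of 6 (143bpm 3/8) — PASS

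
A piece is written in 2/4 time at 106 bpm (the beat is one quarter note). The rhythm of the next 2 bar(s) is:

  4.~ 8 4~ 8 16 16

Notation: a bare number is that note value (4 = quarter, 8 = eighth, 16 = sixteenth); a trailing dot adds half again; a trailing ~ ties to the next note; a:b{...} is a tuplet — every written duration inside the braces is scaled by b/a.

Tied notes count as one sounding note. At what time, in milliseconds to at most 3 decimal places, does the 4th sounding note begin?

note 4 onset = 15/4b = 2122.642ms

1. 0.0ms @ 0 + 1132.075ms (2)
2. 1132.075ms @ 2 + 849.057ms (3/2)
3. 1981.132ms @ 7/2 + 141.509ms (1/4)
4. 2122.642ms @ 15/4 + 141.509ms (1/4)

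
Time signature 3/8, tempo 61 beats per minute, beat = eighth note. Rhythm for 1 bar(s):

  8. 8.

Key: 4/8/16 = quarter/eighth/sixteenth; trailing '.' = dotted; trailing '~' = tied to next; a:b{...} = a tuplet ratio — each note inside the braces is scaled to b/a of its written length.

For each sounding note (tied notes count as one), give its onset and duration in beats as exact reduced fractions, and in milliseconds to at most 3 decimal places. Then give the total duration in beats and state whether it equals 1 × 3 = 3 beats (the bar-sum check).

1) 0.0ms=0b +1475.41ms=3/2b
2) 1475.41ms=3/2b +1475.41ms=3/2b
Σ=3b of 3 (61bpm 3/8) — PASS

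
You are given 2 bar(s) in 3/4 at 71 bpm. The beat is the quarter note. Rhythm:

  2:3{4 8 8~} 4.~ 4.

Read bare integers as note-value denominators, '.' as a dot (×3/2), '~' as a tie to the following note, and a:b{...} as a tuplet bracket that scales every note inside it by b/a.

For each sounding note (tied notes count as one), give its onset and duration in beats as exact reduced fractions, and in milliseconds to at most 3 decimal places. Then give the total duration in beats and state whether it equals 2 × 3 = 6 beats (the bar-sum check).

1) 0.0ms=0b +1267.606ms=3/2b
2) 1267.606ms=3/2b +633.803ms=3/4b
3) 1901.408ms=9/4b +3169.014ms=15/4b
Σ=6b of 6 (71bpm 3/4) — PASS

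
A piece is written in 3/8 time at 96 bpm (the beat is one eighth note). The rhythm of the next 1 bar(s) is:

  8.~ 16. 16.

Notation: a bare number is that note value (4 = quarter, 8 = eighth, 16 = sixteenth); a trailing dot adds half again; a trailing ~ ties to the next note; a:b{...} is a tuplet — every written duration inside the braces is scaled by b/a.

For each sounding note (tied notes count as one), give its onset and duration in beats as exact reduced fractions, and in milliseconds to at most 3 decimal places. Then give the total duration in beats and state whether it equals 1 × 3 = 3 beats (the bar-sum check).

1) 0.0ms=0b +1406.25ms=9/4b
2) 1406.25ms=9/4b +468.75ms=3/4b
Σ=3b of 3 (96bpm 3/8) — PASS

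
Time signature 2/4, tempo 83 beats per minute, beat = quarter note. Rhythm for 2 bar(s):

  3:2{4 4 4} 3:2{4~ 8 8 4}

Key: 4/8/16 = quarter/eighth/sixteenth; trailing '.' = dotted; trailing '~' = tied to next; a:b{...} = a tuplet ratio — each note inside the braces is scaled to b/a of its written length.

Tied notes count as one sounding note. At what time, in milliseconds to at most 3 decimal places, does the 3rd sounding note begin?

note 3 onset = 4/3b = 963.855ms

1. 0.0ms @ 0 + 481.928ms (2/3)
2. 481.928ms @ 2/3 + 481.928ms (2/3)
3. 963.855ms @ 4/3 + 481.928ms (2/3)
4. 1445.783ms @ 2 + 722.892ms (1)
5. 2168.675ms @ 3 + 240.964ms (1/3)
6. 2409.639ms @ 10/3 + 481.928ms (2/3)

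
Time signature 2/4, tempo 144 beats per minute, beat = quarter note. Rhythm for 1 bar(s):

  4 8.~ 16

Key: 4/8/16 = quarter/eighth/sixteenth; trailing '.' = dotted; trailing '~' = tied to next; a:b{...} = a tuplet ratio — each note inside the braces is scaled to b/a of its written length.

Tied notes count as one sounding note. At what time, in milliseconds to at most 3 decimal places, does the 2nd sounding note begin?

1. 0.0ms @ 0 + 416.667ms (1)
2. 416.667ms @ 1 + 416.667ms (1)

note 2 onset = 1b = 416.667ms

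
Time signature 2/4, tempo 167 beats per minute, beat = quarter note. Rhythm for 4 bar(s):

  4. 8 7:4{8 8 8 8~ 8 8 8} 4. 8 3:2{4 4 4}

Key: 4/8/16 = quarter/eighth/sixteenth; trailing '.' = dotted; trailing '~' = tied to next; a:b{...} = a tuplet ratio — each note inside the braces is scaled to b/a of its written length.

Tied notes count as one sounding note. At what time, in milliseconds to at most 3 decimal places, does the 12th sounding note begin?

1. 0.0ms @ 0 + 538.922ms (3/2)
2. 538.922ms @ 3/2 + 179.641ms (1/2)
3. 718.563ms @ 2 + 102.652ms (2/7)
4. 821.215ms @ 16/7 + 102.652ms (2/7)
5. 923.867ms @ 18/7 + 102.652ms (2/7)
6. 1026.518ms @ 20/7 + 205.304ms (4/7)
7. 1231.822ms @ 24/7 + 102.652ms (2/7)
8. 1334.474ms @ 26/7 + 102.652ms (2/7)
9. 1437.126ms @ 4 + 538.922ms (3/2)
10. 1976.048ms @ 11/2 + 179.641ms (1/2)
11. 2155.689ms @ 6 + 239.521ms (2/3)
12. 2395.21ms @ 20/3 + 239.521ms (2/3)
13. 2634.731ms @ 22/3 + 239.521ms (2/3)

note 12 onset = 20/3b = 2395.21ms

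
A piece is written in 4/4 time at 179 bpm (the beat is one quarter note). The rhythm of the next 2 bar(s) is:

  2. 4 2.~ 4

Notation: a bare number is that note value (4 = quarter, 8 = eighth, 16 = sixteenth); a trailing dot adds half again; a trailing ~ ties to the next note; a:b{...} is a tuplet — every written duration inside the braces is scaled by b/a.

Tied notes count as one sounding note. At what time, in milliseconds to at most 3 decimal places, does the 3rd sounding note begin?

1. 0.0ms @ 0 + 1005.587ms (3)
2. 1005.587ms @ 3 + 335.196ms (1)
3. 1340.782ms @ 4 + 1340.782ms (4)

note 3 onset = 4b = 1340.782ms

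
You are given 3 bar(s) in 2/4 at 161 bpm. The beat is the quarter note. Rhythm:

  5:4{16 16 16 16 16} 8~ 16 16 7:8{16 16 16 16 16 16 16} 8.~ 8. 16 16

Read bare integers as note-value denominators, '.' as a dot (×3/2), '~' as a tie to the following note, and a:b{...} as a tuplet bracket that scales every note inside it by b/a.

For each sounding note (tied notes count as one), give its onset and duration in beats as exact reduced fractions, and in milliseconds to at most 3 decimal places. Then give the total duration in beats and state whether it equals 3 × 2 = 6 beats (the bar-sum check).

1) 0.0ms=0b +74.534ms=1/5b
2) 74.534ms=1/5b +74.534ms=1/5b
3) 149.068ms=2/5b +74.534ms=1/5b
4) 223.602ms=3/5b +74.534ms=1/5b
5) 298.137ms=4/5b +74.534ms=1/5b
6) 372.671ms=1b +279.503ms=3/4b
7) 652.174ms=7/4b +93.168ms=1/4b
8) 745.342ms=2b +106.477ms=2/7b
9) 851.819ms=16/7b +106.477ms=2/7b
10) 958.296ms=18/7b +106.477ms=2/7b
11) 1064.774ms=20/7b +106.477ms=2/7b
12) 1171.251ms=22/7b +106.477ms=2/7b
13) 1277.728ms=24/7b +106.477ms=2/7b
14) 1384.206ms=26/7b +106.477ms=2/7b
15) 1490.683ms=4b +559.006ms=3/2b
16) 2049.689ms=11/2b +93.168ms=1/4b
17) 2142.857ms=23/4b +93.168ms=1/4b
Σ=6b of 6 (161bpm 2/4) — PASS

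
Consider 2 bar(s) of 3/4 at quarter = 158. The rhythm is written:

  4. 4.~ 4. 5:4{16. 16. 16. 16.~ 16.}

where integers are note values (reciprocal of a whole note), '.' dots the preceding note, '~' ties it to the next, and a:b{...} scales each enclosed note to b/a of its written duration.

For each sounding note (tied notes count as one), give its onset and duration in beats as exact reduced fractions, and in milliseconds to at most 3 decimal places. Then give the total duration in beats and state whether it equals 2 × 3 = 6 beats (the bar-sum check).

1) 0.0ms=0b +569.62ms=3/2b
2) 569.62ms=3/2b +1139.241ms=3b
3) 1708.861ms=9/2b +113.924ms=3/10b
4) 1822.785ms=24/5b +113.924ms=3/10b
5) 1936.709ms=51/10b +113.924ms=3/10b
6) 2050.633ms=27/5b +227.848ms=3/5b
Σ=6b of 6 (158bpm 3/4) — PASS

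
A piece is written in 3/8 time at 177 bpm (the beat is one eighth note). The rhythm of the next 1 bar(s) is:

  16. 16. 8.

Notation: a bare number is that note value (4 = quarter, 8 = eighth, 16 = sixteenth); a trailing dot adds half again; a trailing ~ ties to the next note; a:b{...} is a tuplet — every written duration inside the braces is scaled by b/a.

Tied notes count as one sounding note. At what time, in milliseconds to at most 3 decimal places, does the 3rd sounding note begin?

note 3 onset = 3/2b = 508.475ms

1. 0.0ms @ 0 + 254.237ms (3/4)
2. 254.237ms @ 3/4 + 254.237ms (3/4)
3. 508.475ms @ 3/2 + 508.475ms (3/2)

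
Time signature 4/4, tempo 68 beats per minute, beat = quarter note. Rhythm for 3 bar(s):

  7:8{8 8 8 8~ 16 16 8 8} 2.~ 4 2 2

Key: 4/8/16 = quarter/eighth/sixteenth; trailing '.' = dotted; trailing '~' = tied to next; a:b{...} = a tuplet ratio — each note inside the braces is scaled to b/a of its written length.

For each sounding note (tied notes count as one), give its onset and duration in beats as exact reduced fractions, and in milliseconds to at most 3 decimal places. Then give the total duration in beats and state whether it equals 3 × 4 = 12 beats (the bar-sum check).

1) 0.0ms=0b +504.202ms=4/7b
2) 504.202ms=4/7b +504.202ms=4/7b
3) 1008.403ms=8/7b +504.202ms=4/7b
4) 1512.605ms=12/7b +756.303ms=6/7b
5) 2268.908ms=18/7b +252.101ms=2/7b
6) 2521.008ms=20/7b +504.202ms=4/7b
7) 3025.21ms=24/7b +504.202ms=4/7b
8) 3529.412ms=4b +3529.412ms=4b
9) 7058.824ms=8b +1764.706ms=2b
10) 8823.529ms=10b +1764.706ms=2b
Σ=12b of 12 (68bpm 4/4) — PASS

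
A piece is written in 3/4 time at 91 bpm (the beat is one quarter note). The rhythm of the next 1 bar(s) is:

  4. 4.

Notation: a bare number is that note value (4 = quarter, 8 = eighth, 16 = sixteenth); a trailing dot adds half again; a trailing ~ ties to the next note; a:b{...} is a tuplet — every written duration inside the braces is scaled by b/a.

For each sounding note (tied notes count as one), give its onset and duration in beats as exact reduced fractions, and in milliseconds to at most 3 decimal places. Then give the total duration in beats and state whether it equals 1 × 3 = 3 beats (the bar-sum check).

1) 0.0ms=0b +989.011ms=3/2b
2) 989.011ms=3/2b +989.011ms=3/2b
Σ=3b of 3 (91bpm 3/4) — PASS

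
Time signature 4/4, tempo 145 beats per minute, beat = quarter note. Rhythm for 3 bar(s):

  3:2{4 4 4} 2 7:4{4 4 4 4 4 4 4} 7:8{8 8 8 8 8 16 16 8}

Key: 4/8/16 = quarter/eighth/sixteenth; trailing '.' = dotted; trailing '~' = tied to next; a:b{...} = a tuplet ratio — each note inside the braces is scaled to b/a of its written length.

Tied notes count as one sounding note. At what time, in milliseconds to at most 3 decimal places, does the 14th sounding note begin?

1. 0.0ms @ 0 + 275.862ms (2/3)
2. 275.862ms @ 2/3 + 275.862ms (2/3)
3. 551.724ms @ 4/3 + 275.862ms (2/3)
4. 827.586ms @ 2 + 827.586ms (2)
5. 1655.172ms @ 4 + 236.453ms (4/7)
6. 1891.626ms @ 32/7 + 236.453ms (4/7)
7. 2128.079ms @ 36/7 + 236.453ms (4/7)
8. 2364.532ms @ 40/7 + 236.453ms (4/7)
9. 2600.985ms @ 44/7 + 236.453ms (4/7)
10. 2837.438ms @ 48/7 + 236.453ms (4/7)
11. 3073.892ms @ 52/7 + 236.453ms (4/7)
12. 3310.345ms @ 8 + 236.453ms (4/7)
13. 3546.798ms @ 60/7 + 236.453ms (4/7)
14. 3783.251ms @ 64/7 + 236.453ms (4/7)
15. 4019.704ms @ 68/7 + 236.453ms (4/7)
16. 4256.158ms @ 72/7 + 236.453ms (4/7)
17. 4492.611ms @ 76/7 + 118.227ms (2/7)
18. 4610.837ms @ 78/7 + 118.227ms (2/7)
19. 4729.064ms @ 80/7 + 236.453ms (4/7)

note 14 onset = 64/7b = 3783.251ms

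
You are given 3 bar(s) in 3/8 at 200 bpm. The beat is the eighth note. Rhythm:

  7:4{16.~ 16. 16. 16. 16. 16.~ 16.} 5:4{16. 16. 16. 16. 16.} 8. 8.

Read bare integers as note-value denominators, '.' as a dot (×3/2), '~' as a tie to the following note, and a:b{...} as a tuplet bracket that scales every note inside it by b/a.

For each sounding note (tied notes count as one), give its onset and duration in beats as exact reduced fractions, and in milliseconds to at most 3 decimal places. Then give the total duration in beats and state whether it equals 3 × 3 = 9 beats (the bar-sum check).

1) 0.0ms=0b +257.143ms=6/7b
2) 257.143ms=6/7b +128.571ms=3/7b
3) 385.714ms=9/7b +128.571ms=3/7b
4) 514.286ms=12/7b +128.571ms=3/7b
5) 642.857ms=15/7b +257.143ms=6/7b
6) 900.0ms=3b +180.0ms=3/5b
7) 1080.0ms=18/5b +180.0ms=3/5b
8) 1260.0ms=21/5b +180.0ms=3/5b
9) 1440.0ms=24/5b +180.0ms=3/5b
10) 1620.0ms=27/5b +180.0ms=3/5b
11) 1800.0ms=6b +450.0ms=3/2b
12) 2250.0ms=15/2b +450.0ms=3/2b
Σ=9b of 9 (200bpm 3/8) — PASS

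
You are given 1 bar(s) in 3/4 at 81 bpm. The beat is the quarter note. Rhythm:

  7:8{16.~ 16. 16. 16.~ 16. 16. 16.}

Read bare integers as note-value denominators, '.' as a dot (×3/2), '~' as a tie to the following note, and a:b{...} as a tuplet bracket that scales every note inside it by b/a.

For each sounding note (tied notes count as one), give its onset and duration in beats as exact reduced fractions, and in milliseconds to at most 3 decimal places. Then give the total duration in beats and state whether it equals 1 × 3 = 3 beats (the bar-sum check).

1) 0.0ms=0b +634.921ms=6/7b
2) 634.921ms=6/7b +317.46ms=3/7b
3) 952.381ms=9/7b +634.921ms=6/7b
4) 1587.302ms=15/7b +317.46ms=3/7b
5) 1904.762ms=18/7b +317.46ms=3/7b
Σ=3b of 3 (81bpm 3/4) — PASS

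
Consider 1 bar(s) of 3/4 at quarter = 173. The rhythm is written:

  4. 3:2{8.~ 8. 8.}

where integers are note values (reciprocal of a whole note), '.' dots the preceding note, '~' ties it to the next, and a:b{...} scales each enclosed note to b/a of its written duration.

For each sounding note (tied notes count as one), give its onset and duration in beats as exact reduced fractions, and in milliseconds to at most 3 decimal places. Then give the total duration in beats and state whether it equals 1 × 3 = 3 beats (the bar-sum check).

1) 0.0ms=0b +520.231ms=3/2b
2) 520.231ms=3/2b +346.821ms=1b
3) 867.052ms=5/2b +173.41ms=1/2b
Σ=3b of 3 (173bpm 3/4) — PASS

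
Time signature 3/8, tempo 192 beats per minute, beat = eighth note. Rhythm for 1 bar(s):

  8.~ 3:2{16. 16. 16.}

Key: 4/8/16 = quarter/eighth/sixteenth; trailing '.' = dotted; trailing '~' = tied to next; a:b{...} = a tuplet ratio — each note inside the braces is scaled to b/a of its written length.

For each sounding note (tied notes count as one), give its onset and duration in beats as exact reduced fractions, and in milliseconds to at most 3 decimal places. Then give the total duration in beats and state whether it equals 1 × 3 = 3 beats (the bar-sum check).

1) 0.0ms=0b +625.0ms=2b
2) 625.0ms=2b +156.25ms=1/2b
3) 781.25ms=5/2b +156.25ms=1/2b
Σ=3b of 3 (192bpm 3/8) — PASS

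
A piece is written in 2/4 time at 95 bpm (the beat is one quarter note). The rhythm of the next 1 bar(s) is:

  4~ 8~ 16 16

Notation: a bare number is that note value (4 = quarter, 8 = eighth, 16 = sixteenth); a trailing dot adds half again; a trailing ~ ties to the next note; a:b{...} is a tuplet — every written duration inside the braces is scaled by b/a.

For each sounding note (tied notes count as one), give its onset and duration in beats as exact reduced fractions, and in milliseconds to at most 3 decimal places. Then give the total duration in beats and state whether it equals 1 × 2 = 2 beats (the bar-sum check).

1) 0.0ms=0b +1105.263ms=7/4b
2) 1105.263ms=7/4b +157.895ms=1/4b
Σ=2b of 2 (95bpm 2/4) — PASS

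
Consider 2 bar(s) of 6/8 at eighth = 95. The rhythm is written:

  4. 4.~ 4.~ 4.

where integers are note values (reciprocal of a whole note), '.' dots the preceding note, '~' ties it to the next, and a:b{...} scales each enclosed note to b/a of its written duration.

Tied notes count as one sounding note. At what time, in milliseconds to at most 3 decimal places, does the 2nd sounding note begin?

note 2 onset = 3b = 1894.737ms

1. 0.0ms @ 0 + 1894.737ms (3)
2. 1894.737ms @ 3 + 5684.211ms (9)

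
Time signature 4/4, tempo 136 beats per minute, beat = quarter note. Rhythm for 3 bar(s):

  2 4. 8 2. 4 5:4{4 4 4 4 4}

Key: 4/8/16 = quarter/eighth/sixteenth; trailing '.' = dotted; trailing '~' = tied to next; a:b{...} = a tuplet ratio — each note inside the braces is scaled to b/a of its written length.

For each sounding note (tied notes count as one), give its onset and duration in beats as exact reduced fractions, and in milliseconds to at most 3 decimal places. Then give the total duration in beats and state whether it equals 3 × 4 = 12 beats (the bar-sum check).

1) 0.0ms=0b +882.353ms=2b
2) 882.353ms=2b +661.765ms=3/2b
3) 1544.118ms=7/2b +220.588ms=1/2b
4) 1764.706ms=4b +1323.529ms=3b
5) 3088.235ms=7b +441.176ms=1b
6) 3529.412ms=8b +352.941ms=4/5b
7) 3882.353ms=44/5b +352.941ms=4/5b
8) 4235.294ms=48/5b +352.941ms=4/5b
9) 4588.235ms=52/5b +352.941ms=4/5b
10) 4941.176ms=56/5b +352.941ms=4/5b
Σ=12b of 12 (136bpm 4/4) — PASS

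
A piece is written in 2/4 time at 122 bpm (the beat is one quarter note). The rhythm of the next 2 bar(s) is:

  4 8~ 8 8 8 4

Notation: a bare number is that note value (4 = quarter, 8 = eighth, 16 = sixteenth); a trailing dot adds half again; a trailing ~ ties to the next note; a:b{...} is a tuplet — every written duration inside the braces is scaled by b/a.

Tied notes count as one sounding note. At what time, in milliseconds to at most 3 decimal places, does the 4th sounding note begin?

1. 0.0ms @ 0 + 491.803ms (1)
2. 491.803ms @ 1 + 491.803ms (1)
3. 983.607ms @ 2 + 245.902ms (1/2)
4. 1229.508ms @ 5/2 + 245.902ms (1/2)
5. 1475.41ms @ 3 + 491.803ms (1)

note 4 onset = 5/2b = 1229.508ms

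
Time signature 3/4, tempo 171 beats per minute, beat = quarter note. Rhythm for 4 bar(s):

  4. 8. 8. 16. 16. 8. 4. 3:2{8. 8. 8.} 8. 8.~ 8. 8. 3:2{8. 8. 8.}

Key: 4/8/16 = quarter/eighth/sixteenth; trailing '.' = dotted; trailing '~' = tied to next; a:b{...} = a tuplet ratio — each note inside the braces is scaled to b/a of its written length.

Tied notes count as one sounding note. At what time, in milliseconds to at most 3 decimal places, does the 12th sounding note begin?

note 12 onset = 33/4b = 2894.737ms

1. 0.0ms @ 0 + 526.316ms (3/2)
2. 526.316ms @ 3/2 + 263.158ms (3/4)
3. 789.474ms @ 9/4 + 263.158ms (3/4)
4. 1052.632ms @ 3 + 131.579ms (3/8)
5. 1184.211ms @ 27/8 + 131.579ms (3/8)
6. 1315.789ms @ 15/4 + 263.158ms (3/4)
7. 1578.947ms @ 9/2 + 526.316ms (3/2)
8. 2105.263ms @ 6 + 175.439ms (1/2)
9. 2280.702ms @ 13/2 + 175.439ms (1/2)
10. 2456.14ms @ 7 + 175.439ms (1/2)
11. 2631.579ms @ 15/2 + 263.158ms (3/4)
12. 2894.737ms @ 33/4 + 526.316ms (3/2)
13. 3421.053ms @ 39/4 + 263.158ms (3/4)
14. 3684.211ms @ 21/2 + 175.439ms (1/2)
15. 3859.649ms @ 11 + 175.439ms (1/2)
16. 4035.088ms @ 23/2 + 175.439ms (1/2)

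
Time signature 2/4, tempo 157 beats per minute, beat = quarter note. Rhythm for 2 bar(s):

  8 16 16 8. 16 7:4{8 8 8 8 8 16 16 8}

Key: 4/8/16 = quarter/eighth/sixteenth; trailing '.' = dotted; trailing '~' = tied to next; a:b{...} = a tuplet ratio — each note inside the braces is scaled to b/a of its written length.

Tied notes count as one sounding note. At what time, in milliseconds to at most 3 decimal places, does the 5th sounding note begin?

note 5 onset = 7/4b = 668.79ms

1. 0.0ms @ 0 + 191.083ms (1/2)
2. 191.083ms @ 1/2 + 95.541ms (1/4)
3. 286.624ms @ 3/4 + 95.541ms (1/4)
4. 382.166ms @ 1 + 286.624ms (3/4)
5. 668.79ms @ 7/4 + 95.541ms (1/4)
6. 764.331ms @ 2 + 109.19ms (2/7)
7. 873.521ms @ 16/7 + 109.19ms (2/7)
8. 982.712ms @ 18/7 + 109.19ms (2/7)
9. 1091.902ms @ 20/7 + 109.19ms (2/7)
10. 1201.092ms @ 22/7 + 109.19ms (2/7)
11. 1310.282ms @ 24/7 + 54.595ms (1/7)
12. 1364.877ms @ 25/7 + 54.595ms (1/7)
13. 1419.472ms @ 26/7 + 109.19ms (2/7)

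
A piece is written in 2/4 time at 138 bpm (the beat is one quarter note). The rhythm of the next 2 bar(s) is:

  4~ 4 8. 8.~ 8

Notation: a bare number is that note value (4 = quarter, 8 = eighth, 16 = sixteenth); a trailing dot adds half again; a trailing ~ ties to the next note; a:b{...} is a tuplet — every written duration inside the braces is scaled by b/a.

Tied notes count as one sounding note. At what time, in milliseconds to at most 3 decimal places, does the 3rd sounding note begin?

1. 0.0ms @ 0 + 869.565ms (2)
2. 869.565ms @ 2 + 326.087ms (3/4)
3. 1195.652ms @ 11/4 + 543.478ms (5/4)

note 3 onset = 11/4b = 1195.652ms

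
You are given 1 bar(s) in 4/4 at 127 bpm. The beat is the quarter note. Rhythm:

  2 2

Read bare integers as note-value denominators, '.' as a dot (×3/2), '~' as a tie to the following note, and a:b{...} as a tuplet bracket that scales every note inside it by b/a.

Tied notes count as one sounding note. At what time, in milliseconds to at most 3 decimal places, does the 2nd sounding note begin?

note 2 onset = 2b = 944.882ms

1. 0.0ms @ 0 + 944.882ms (2)
2. 944.882ms @ 2 + 944.882ms (2)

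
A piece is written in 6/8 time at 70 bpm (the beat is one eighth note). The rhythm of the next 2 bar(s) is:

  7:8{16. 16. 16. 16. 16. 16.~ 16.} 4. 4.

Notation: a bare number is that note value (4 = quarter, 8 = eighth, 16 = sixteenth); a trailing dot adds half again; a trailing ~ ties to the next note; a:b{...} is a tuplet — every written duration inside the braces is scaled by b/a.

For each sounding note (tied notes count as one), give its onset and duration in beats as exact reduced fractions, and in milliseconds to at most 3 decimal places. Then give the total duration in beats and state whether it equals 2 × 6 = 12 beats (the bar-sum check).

1) 0.0ms=0b +734.694ms=6/7b
2) 734.694ms=6/7b +734.694ms=6/7b
3) 1469.388ms=12/7b +734.694ms=6/7b
4) 2204.082ms=18/7b +734.694ms=6/7b
5) 2938.776ms=24/7b +734.694ms=6/7b
6) 3673.469ms=30/7b +1469.388ms=12/7b
7) 5142.857ms=6b +2571.429ms=3b
8) 7714.286ms=9b +2571.429ms=3b
Σ=12b of 12 (70bpm 6/8) — PASS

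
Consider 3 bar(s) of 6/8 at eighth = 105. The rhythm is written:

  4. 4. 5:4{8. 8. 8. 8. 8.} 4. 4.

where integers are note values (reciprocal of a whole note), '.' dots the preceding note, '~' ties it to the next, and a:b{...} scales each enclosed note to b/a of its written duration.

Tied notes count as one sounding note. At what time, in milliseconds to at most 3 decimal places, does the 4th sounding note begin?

note 4 onset = 36/5b = 4114.286ms

1. 0.0ms @ 0 + 1714.286ms (3)
2. 1714.286ms @ 3 + 1714.286ms (3)
3. 3428.571ms @ 6 + 685.714ms (6/5)
4. 4114.286ms @ 36/5 + 685.714ms (6/5)
5. 4800.0ms @ 42/5 + 685.714ms (6/5)
6. 5485.714ms @ 48/5 + 685.714ms (6/5)
7. 6171.429ms @ 54/5 + 685.714ms (6/5)
8. 6857.143ms @ 12 + 1714.286ms (3)
9. 8571.429ms @ 15 + 1714.286ms (3)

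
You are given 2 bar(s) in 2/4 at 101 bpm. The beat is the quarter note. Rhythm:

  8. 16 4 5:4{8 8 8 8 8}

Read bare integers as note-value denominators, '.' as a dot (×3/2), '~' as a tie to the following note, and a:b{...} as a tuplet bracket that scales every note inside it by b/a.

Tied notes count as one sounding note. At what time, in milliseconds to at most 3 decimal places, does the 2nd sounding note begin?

note 2 onset = 3/4b = 445.545ms

1. 0.0ms @ 0 + 445.545ms (3/4)
2. 445.545ms @ 3/4 + 148.515ms (1/4)
3. 594.059ms @ 1 + 594.059ms (1)
4. 1188.119ms @ 2 + 237.624ms (2/5)
5. 1425.743ms @ 12/5 + 237.624ms (2/5)
6. 1663.366ms @ 14/5 + 237.624ms (2/5)
7. 1900.99ms @ 16/5 + 237.624ms (2/5)
8. 2138.614ms @ 18/5 + 237.624ms (2/5)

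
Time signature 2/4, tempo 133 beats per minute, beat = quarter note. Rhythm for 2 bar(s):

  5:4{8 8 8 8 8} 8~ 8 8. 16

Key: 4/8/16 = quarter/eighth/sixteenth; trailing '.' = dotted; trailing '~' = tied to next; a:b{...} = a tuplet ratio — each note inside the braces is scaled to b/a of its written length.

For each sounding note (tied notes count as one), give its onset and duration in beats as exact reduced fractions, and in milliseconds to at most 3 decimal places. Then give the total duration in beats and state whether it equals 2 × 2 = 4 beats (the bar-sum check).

1) 0.0ms=0b +180.451ms=2/5b
2) 180.451ms=2/5b +180.451ms=2/5b
3) 360.902ms=4/5b +180.451ms=2/5b
4) 541.353ms=6/5b +180.451ms=2/5b
5) 721.805ms=8/5b +180.451ms=2/5b
6) 902.256ms=2b +451.128ms=1b
7) 1353.383ms=3b +338.346ms=3/4b
8) 1691.729ms=15/4b +112.782ms=1/4b
Σ=4b of 4 (133bpm 2/4) — PASS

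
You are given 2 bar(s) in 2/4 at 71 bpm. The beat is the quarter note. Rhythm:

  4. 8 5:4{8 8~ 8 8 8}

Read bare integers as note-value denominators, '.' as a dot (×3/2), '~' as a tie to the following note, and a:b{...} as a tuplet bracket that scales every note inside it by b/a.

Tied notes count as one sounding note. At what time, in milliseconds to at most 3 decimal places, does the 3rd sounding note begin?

note 3 onset = 2b = 1690.141ms

1. 0.0ms @ 0 + 1267.606ms (3/2)
2. 1267.606ms @ 3/2 + 422.535ms (1/2)
3. 1690.141ms @ 2 + 338.028ms (2/5)
4. 2028.169ms @ 12/5 + 676.056ms (4/5)
5. 2704.225ms @ 16/5 + 338.028ms (2/5)
6. 3042.254ms @ 18/5 + 338.028ms (2/5)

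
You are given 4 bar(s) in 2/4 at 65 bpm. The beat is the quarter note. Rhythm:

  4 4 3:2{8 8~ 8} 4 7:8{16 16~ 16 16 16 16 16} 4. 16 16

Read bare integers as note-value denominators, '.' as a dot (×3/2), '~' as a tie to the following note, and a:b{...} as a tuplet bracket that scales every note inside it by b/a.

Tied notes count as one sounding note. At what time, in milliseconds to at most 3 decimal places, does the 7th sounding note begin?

note 7 onset = 30/7b = 3956.044ms

1. 0.0ms @ 0 + 923.077ms (1)
2. 923.077ms @ 1 + 923.077ms (1)
3. 1846.154ms @ 2 + 307.692ms (1/3)
4. 2153.846ms @ 7/3 + 615.385ms (2/3)
5. 2769.231ms @ 3 + 923.077ms (1)
6. 3692.308ms @ 4 + 263.736ms (2/7)
7. 3956.044ms @ 30/7 + 527.473ms (4/7)
8. 4483.516ms @ 34/7 + 263.736ms (2/7)
9. 4747.253ms @ 36/7 + 263.736ms (2/7)
10. 5010.989ms @ 38/7 + 263.736ms (2/7)
11. 5274.725ms @ 40/7 + 263.736ms (2/7)
12. 5538.462ms @ 6 + 1384.615ms (3/2)
13. 6923.077ms @ 15/2 + 230.769ms (1/4)
14. 7153.846ms @ 31/4 + 230.769ms (1/4)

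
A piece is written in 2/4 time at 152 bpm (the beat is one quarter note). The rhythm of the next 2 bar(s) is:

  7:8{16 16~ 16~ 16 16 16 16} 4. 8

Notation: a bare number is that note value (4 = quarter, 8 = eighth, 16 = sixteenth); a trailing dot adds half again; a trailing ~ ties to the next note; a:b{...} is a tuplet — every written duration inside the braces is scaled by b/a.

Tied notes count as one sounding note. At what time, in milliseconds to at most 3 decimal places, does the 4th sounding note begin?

note 4 onset = 10/7b = 563.91ms

1. 0.0ms @ 0 + 112.782ms (2/7)
2. 112.782ms @ 2/7 + 338.346ms (6/7)
3. 451.128ms @ 8/7 + 112.782ms (2/7)
4. 563.91ms @ 10/7 + 112.782ms (2/7)
5. 676.692ms @ 12/7 + 112.782ms (2/7)
6. 789.474ms @ 2 + 592.105ms (3/2)
7. 1381.579ms @ 7/2 + 197.368ms (1/2)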